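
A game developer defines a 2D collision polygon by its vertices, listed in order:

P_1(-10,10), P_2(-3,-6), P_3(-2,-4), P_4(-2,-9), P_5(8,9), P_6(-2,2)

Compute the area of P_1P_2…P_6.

94

Apply the surveyor's formula: 2A = Σ (x_i·y_{i+1} − x_{i+1}·y_i), indices taken mod 6.
P_1→P_2: (-10)(-6) − (-3)(10) = 90
P_2→P_3: (-3)(-4) − (-2)(-6) = 0
P_3→P_4: (-2)(-9) − (-2)(-4) = 10
P_4→P_5: (-2)(9) − (8)(-9) = 54
P_5→P_6: (8)(2) − (-2)(9) = 34
P_6→P_1: (-2)(10) − (-10)(2) = 0
Σ = 188
Area = |Σ|/2 = 94.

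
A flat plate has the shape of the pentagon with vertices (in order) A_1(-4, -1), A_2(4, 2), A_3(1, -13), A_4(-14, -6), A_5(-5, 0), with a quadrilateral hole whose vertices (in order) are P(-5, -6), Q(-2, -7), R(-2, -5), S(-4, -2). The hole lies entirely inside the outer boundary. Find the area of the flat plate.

Outer boundary:
Apply the shoelace formula: 2A = Σ (x_i·y_{i+1} − x_{i+1}·y_i), indices taken mod 5.
A_1→A_2: (-4)(2) − (4)(-1) = -4
A_2→A_3: (4)(-13) − (1)(2) = -54
A_3→A_4: (1)(-6) − (-14)(-13) = -188
A_4→A_5: (-14)(0) − (-5)(-6) = -30
A_5→A_1: (-5)(-1) − (-4)(0) = 5
Σ = -271
Area = |Σ|/2 = 135.5.
Hole:
Apply the shoelace formula: 2A = Σ (x_i·y_{i+1} − x_{i+1}·y_i), indices taken mod 4.
Σ = (23) + (-4) + (-16) + (14) = 17
Area = |Σ|/2 = 8.5.
Net area = 135.5 − 8.5 = 127.

127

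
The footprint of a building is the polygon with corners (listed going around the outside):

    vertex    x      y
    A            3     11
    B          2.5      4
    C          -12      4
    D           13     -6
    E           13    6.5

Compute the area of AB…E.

Apply the shoelace formula: 2A = Σ (x_i·y_{i+1} − x_{i+1}·y_i), indices taken mod 5.
Σ = (-15.5) + (58) + (20) + (162.5) + (123.5) = 348.5
Area = |Σ|/2 = 174.25.

174.25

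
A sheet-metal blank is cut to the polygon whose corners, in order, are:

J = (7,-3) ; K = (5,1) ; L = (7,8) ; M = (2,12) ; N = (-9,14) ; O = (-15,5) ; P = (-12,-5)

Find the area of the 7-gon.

Apply the surveyor's formula: 2A = Σ (x_i·y_{i+1} − x_{i+1}·y_i), indices taken mod 7.
Σ = (22) + (33) + (68) + (136) + (165) + (135) + (71) = 630
Area = |Σ|/2 = 315.

315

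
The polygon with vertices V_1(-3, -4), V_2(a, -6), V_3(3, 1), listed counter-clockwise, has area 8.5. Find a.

Write out the shoelace sum; only the two edges meeting at V_2 involve a:
2·Area = [((-3)·(-6) − a·(-4)) + (a·1 − 3·(-6))] + -9
       = 5·a + 27 = 17
⇒ a = -2.

-2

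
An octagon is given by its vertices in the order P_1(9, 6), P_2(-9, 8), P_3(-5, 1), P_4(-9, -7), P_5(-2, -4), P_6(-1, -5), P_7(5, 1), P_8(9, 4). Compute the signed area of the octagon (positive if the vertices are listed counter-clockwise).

P_1→P_2: (9)(8) − (-9)(6) = 126
P_2→P_3: (-9)(1) − (-5)(8) = 31
P_3→P_4: (-5)(-7) − (-9)(1) = 44
P_4→P_5: (-9)(-4) − (-2)(-7) = 22
P_5→P_6: (-2)(-5) − (-1)(-4) = 6
P_6→P_7: (-1)(1) − (5)(-5) = 24
P_7→P_8: (5)(4) − (9)(1) = 11
P_8→P_1: (9)(6) − (9)(4) = 18
Σ = 282
Signed area = Σ/2 = 141 (positive ⇒ counter-clockwise traversal).

141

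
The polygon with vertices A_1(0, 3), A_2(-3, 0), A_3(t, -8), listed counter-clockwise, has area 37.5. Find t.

The doubled signed area Σ (x_i y_{i+1} − x_{i+1} y_i) is linear in t.
With t=0 it equals 33; the coefficient of t is 3 (from the two edges through A_3).
So 3·t + 33 = 2·37.5 = 75 ⇒ t = 14.

14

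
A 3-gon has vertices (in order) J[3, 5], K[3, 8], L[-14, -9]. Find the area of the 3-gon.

25.5

Σ = (9) + (85) + (-43) = 51
Area = |Σ|/2 = 25.5.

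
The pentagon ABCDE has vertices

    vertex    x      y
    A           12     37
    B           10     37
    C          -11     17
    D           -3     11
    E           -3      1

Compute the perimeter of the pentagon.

90

|AB| = √((-2)² + (0)²) = √4 = 2
|BC| = √((-21)² + (-20)²) = √841 = 29
|CD| = √((8)² + (-6)²) = √100 = 10
|DE| = √((0)² + (-10)²) = √100 = 10
|EA| = √((15)² + (36)²) = √1521 = 39
Perimeter = 2 + 29 + 10 + 10 + 39 = 90.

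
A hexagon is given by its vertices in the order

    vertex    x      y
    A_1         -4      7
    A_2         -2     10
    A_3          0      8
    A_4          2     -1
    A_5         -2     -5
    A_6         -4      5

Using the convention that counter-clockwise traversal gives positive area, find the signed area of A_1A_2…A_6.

Apply the surveyor's formula: 2A = Σ (x_i·y_{i+1} − x_{i+1}·y_i), indices taken mod 6.
Σ = (-26) + (-16) + (-16) + (-12) + (-30) + (-8) = -108
Signed area = Σ/2 = -54 (negative ⇒ clockwise traversal).

-54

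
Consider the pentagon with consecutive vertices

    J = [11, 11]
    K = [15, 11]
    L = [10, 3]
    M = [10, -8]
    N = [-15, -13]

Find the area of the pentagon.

Σ = (-44) + (-65) + (-110) + (-250) + (-22) = -491
Area = |Σ|/2 = 245.5.

245.5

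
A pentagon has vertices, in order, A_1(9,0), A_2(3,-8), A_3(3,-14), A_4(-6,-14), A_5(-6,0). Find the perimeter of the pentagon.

54

|A_1A_2| = √((-6)² + (-8)²) = √100 = 10
|A_2A_3| = √((0)² + (-6)²) = √36 = 6
|A_3A_4| = √((-9)² + (0)²) = √81 = 9
|A_4A_5| = √((0)² + (14)²) = √196 = 14
|A_5A_1| = √((15)² + (0)²) = √225 = 15
Perimeter = 10 + 6 + 9 + 14 + 15 = 54.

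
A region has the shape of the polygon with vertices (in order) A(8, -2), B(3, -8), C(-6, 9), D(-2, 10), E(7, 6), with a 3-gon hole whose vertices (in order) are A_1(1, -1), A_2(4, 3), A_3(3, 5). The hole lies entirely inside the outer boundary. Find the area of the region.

Outer boundary:
Apply the shoelace (surveyor's) formula: 2A = Σ (x_i·y_{i+1} − x_{i+1}·y_i), indices taken mod 5.
A→B: (8)(-8) − (3)(-2) = -58
B→C: (3)(9) − (-6)(-8) = -21
C→D: (-6)(10) − (-2)(9) = -42
D→E: (-2)(6) − (7)(10) = -82
E→A: (7)(-2) − (8)(6) = -62
Σ = -265
Area = |Σ|/2 = 132.5.
Hole:
Cross-terms: 7, 11, -8  ⇒  Σ = 10
Area = |Σ|/2 = 5.
Net area = 132.5 − 5 = 127.5.

127.5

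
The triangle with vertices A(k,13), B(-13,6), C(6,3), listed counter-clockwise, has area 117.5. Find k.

21

The doubled signed area Σ (x_i y_{i+1} − x_{i+1} y_i) is linear in k.
With k=0 it equals 172; the coefficient of k is 3 (from the two edges through A).
So 3·k + 172 = 2·117.5 = 235 ⇒ k = 21.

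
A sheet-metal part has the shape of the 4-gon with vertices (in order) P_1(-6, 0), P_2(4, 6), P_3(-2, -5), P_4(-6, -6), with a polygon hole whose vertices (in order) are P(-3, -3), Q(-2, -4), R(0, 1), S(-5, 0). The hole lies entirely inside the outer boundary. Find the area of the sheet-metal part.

Outer boundary:
Apply the shoelace formula: 2A = Σ (x_i·y_{i+1} − x_{i+1}·y_i), indices taken mod 4.
Σ = (-36) + (-8) + (-18) + (-36) = -98
Area = |Σ|/2 = 49.
Hole:
Apply the shoelace (surveyor's) formula: 2A = Σ (x_i·y_{i+1} − x_{i+1}·y_i), indices taken mod 4.
Σ = (6) + (-2) + (5) + (15) = 24
Area = |Σ|/2 = 12.
Net area = 49 − 12 = 37.

37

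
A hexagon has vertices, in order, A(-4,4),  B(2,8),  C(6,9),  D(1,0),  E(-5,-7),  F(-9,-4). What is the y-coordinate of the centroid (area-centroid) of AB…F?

183/181

Apply the shoelace (surveyor's) formula. First the cross-terms c_i = x_i·y_{i+1} − x_{i+1}·y_i:
  -40, -30, -9, -7, -43, -52  ⇒  2A = -181, A = -90.5.
Then Σ (y_i + y_{i+1})·c_i = -549, so ȳ = -549 / (6·(-90.5)) = 183/181.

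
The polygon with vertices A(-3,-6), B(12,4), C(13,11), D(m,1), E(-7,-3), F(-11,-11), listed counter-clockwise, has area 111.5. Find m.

1

Write out the shoelace sum; only the two edges meeting at D involve m:
2·Area = [(13·1 − m·11) + (m·(-3) − (-7)·1)] + 217
       = -14·m + 237 = 223
⇒ m = 1.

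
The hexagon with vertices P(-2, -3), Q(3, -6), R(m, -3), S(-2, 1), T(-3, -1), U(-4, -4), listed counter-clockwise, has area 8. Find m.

The doubled signed area Σ (x_i y_{i+1} − x_{i+1} y_i) is linear in m.
With m=0 it equals 23; the coefficient of m is 7 (from the two edges through R).
So 7·m + 23 = 2·8 = 16 ⇒ m = -1.

-1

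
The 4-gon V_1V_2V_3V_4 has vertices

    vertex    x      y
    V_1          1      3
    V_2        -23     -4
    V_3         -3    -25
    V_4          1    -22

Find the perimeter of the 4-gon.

84

|V_1V_2| = √((-24)² + (-7)²) = √625 = 25
|V_2V_3| = √((20)² + (-21)²) = √841 = 29
|V_3V_4| = √((4)² + (3)²) = √25 = 5
|V_4V_1| = √((0)² + (25)²) = √625 = 25
Perimeter = 25 + 29 + 5 + 25 = 84.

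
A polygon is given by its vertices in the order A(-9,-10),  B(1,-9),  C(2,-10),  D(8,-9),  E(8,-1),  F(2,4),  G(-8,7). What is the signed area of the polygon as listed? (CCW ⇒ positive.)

Apply the surveyor's formula: 2A = Σ (x_i·y_{i+1} − x_{i+1}·y_i), indices taken mod 7.
Σ = (91) + (8) + (62) + (64) + (34) + (46) + (143) = 448
Signed area = Σ/2 = 224 (positive ⇒ counter-clockwise traversal).

224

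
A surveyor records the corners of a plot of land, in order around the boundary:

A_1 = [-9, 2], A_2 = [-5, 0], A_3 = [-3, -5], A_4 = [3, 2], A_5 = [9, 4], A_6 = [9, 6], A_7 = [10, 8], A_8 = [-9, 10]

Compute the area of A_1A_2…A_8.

Apply the shoelace formula: 2A = Σ (x_i·y_{i+1} − x_{i+1}·y_i), indices taken mod 8.
Σ = (10) + (25) + (9) + (-6) + (18) + (12) + (172) + (72) = 312
Area = |Σ|/2 = 156.

156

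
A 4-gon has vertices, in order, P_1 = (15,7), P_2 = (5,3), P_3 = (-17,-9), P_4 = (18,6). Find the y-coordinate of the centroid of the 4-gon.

Apply the shoelace formula. First the cross-terms c_i = x_i·y_{i+1} − x_{i+1}·y_i:
  10, 6, 60, 36  ⇒  2A = 112, A = 56.
Then Σ (y_i + y_{i+1})·c_i = 352, so ȳ = 352 / (6·56) = 22/21.

22/21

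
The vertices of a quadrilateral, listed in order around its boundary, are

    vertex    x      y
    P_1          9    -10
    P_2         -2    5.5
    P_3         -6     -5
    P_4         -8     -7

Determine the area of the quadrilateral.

108.75

Apply the shoelace (surveyor's) formula: 2A = Σ (x_i·y_{i+1} − x_{i+1}·y_i), indices taken mod 4.
Σ = (29.5) + (43) + (2) + (143) = 217.5
Area = |Σ|/2 = 108.75.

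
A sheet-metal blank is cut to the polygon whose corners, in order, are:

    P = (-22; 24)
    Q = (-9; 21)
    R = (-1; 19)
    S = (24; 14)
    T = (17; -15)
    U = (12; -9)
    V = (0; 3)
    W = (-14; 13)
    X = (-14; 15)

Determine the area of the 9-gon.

696.5

Apply the surveyor's formula: 2A = Σ (x_i·y_{i+1} − x_{i+1}·y_i), indices taken mod 9.
Σ = (-246) + (-150) + (-470) + (-598) + (27) + (36) + (42) + (-28) + (-6) = -1393
Area = |Σ|/2 = 696.5.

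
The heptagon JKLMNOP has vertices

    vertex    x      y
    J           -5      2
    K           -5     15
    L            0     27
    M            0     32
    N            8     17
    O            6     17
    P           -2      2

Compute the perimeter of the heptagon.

|JK| = √((0)² + (13)²) = √169 = 13
|KL| = √((5)² + (12)²) = √169 = 13
|LM| = √((0)² + (5)²) = √25 = 5
|MN| = √((8)² + (-15)²) = √289 = 17
|NO| = √((-2)² + (0)²) = √4 = 2
|OP| = √((-8)² + (-15)²) = √289 = 17
|PJ| = √((-3)² + (0)²) = √9 = 3
Perimeter = 13 + 13 + 5 + 17 + 2 + 17 + 3 = 70.

70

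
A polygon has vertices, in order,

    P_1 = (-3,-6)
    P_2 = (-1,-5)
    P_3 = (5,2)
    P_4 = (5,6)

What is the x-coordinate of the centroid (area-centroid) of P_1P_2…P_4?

Apply the shoelace formula. First the cross-terms c_i = x_i·y_{i+1} − x_{i+1}·y_i:
  9, 23, 20, -12  ⇒  2A = 40, A = 20.
Then Σ (x_i + x_{i+1})·c_i = 232, so x̄ = 232 / (6·20) = 29/15.

29/15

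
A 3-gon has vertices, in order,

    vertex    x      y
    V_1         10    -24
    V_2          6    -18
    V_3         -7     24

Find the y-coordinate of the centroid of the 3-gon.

Apply the shoelace (surveyor's) formula. First the cross-terms c_i = x_i·y_{i+1} − x_{i+1}·y_i:
  -36, 18, -72  ⇒  2A = -90, A = -45.
Then Σ (y_i + y_{i+1})·c_i = 1620, so ȳ = 1620 / (6·(-45)) = -6.

-6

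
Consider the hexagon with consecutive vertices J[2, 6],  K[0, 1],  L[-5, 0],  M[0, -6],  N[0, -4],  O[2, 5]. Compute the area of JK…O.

23.5

Σ = (2) + (5) + (30) + (0) + (8) + (2) = 47
Area = |Σ|/2 = 23.5.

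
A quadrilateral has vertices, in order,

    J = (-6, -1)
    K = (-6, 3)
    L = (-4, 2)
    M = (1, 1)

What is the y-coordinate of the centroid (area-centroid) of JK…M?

0.88

Apply the shoelace formula. First the cross-terms c_i = x_i·y_{i+1} − x_{i+1}·y_i:
  -24, 0, -6, 5  ⇒  2A = -25, A = -12.5.
Then Σ (y_i + y_{i+1})·c_i = -66, so ȳ = -66 / (6·(-12.5)) = 0.88.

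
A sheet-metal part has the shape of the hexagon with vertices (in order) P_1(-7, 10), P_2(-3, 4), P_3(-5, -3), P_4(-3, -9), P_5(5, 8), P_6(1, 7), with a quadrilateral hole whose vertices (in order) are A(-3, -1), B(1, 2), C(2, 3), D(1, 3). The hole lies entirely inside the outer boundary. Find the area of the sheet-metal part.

Outer boundary:
Σ = (2) + (29) + (36) + (21) + (27) + (59) = 174
Area = |Σ|/2 = 87.
Hole:
Apply the shoelace (surveyor's) formula: 2A = Σ (x_i·y_{i+1} − x_{i+1}·y_i), indices taken mod 4.
A→B: (-3)(2) − (1)(-1) = -5
B→C: (1)(3) − (2)(2) = -1
C→D: (2)(3) − (1)(3) = 3
D→A: (1)(-1) − (-3)(3) = 8
Σ = 5
Area = |Σ|/2 = 2.5.
Net area = 87 − 2.5 = 84.5.

84.5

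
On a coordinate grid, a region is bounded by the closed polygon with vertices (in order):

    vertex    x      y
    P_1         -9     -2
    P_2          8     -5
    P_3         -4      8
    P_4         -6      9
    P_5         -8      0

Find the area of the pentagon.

102.5

P_1→P_2: (-9)(-5) − (8)(-2) = 61
P_2→P_3: (8)(8) − (-4)(-5) = 44
P_3→P_4: (-4)(9) − (-6)(8) = 12
P_4→P_5: (-6)(0) − (-8)(9) = 72
P_5→P_1: (-8)(-2) − (-9)(0) = 16
Σ = 205
Area = |Σ|/2 = 102.5.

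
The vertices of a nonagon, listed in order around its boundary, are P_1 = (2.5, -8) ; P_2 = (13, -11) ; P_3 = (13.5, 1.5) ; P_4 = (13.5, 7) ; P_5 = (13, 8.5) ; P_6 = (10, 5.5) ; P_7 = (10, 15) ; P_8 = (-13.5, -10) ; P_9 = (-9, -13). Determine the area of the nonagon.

358.25

Cross-terms: 76.5, 168, 74.25, 23.75, -13.5, 95, 102.5, 85.5, 104.5  ⇒  Σ = 716.5
Area = |Σ|/2 = 358.25.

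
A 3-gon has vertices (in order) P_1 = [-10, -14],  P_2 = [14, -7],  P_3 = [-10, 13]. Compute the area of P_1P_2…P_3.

324

Cross-terms: 266, 112, 270  ⇒  Σ = 648
Area = |Σ|/2 = 324.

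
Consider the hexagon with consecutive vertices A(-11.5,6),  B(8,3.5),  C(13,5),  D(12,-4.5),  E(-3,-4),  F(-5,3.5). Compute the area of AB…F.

147

Cross-terms: -88.25, -5.5, -118.5, -61.5, -30.5, 10.25  ⇒  Σ = -294
Area = |Σ|/2 = 147.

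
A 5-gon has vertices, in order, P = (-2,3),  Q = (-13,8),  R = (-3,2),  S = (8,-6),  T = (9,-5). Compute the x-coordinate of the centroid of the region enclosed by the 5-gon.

1/3

Apply the surveyor's formula. First the cross-terms c_i = x_i·y_{i+1} − x_{i+1}·y_i:
  23, -2, 2, 14, 17  ⇒  2A = 54, A = 27.
Then Σ (x_i + x_{i+1})·c_i = 54, so x̄ = 54 / (6·27) = 1/3.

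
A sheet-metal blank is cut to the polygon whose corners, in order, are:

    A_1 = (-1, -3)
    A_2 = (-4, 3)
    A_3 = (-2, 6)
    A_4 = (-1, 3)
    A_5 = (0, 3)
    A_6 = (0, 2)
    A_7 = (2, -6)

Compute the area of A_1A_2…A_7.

Apply the shoelace (surveyor's) formula: 2A = Σ (x_i·y_{i+1} − x_{i+1}·y_i), indices taken mod 7.
Σ = (-15) + (-18) + (0) + (-3) + (0) + (-4) + (-12) = -52
Area = |Σ|/2 = 26.

26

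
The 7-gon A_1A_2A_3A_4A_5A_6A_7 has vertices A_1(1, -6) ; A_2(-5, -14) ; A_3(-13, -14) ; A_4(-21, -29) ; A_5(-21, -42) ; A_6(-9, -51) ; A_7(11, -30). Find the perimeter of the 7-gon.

118

|A_1A_2| = √((-6)² + (-8)²) = √100 = 10
|A_2A_3| = √((-8)² + (0)²) = √64 = 8
|A_3A_4| = √((-8)² + (-15)²) = √289 = 17
|A_4A_5| = √((0)² + (-13)²) = √169 = 13
|A_5A_6| = √((12)² + (-9)²) = √225 = 15
|A_6A_7| = √((20)² + (21)²) = √841 = 29
|A_7A_1| = √((-10)² + (24)²) = √676 = 26
Perimeter = 10 + 8 + 17 + 13 + 15 + 29 + 26 = 118.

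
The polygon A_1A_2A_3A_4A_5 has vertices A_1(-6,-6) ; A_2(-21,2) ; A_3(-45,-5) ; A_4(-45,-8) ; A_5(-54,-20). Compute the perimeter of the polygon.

|A_1A_2| = √((-15)² + (8)²) = √289 = 17
|A_2A_3| = √((-24)² + (-7)²) = √625 = 25
|A_3A_4| = √((0)² + (-3)²) = √9 = 3
|A_4A_5| = √((-9)² + (-12)²) = √225 = 15
|A_5A_1| = √((48)² + (14)²) = √2500 = 50
Perimeter = 17 + 25 + 3 + 15 + 50 = 110.

110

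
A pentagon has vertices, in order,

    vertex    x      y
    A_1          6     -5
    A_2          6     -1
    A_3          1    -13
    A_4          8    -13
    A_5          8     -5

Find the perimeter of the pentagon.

|A_1A_2| = √((0)² + (4)²) = √16 = 4
|A_2A_3| = √((-5)² + (-12)²) = √169 = 13
|A_3A_4| = √((7)² + (0)²) = √49 = 7
|A_4A_5| = √((0)² + (8)²) = √64 = 8
|A_5A_1| = √((-2)² + (0)²) = √4 = 2
Perimeter = 4 + 13 + 7 + 8 + 2 = 34.

34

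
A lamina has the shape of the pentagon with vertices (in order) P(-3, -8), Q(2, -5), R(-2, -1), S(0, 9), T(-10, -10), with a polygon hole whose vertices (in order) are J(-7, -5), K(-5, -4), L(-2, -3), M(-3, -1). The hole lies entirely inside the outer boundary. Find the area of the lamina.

Outer boundary:
Apply the surveyor's formula: 2A = Σ (x_i·y_{i+1} − x_{i+1}·y_i), indices taken mod 5.
Σ = (31) + (-12) + (-18) + (90) + (50) = 141
Area = |Σ|/2 = 70.5.
Hole:
Σ = (3) + (7) + (-7) + (8) = 11
Area = |Σ|/2 = 5.5.
Net area = 70.5 − 5.5 = 65.

65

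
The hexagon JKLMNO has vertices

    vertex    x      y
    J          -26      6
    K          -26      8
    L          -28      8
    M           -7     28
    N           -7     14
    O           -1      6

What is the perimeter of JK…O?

82

|JK| = √((0)² + (2)²) = √4 = 2
|KL| = √((-2)² + (0)²) = √4 = 2
|LM| = √((21)² + (20)²) = √841 = 29
|MN| = √((0)² + (-14)²) = √196 = 14
|NO| = √((6)² + (-8)²) = √100 = 10
|OJ| = √((-25)² + (0)²) = √625 = 25
Perimeter = 2 + 2 + 29 + 14 + 10 + 25 = 82.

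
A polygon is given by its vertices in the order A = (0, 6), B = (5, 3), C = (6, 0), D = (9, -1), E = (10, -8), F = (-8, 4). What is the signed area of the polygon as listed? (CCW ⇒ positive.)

-94

Σ = (-30) + (-18) + (-6) + (-62) + (-24) + (-48) = -188
Signed area = Σ/2 = -94 (negative ⇒ clockwise traversal).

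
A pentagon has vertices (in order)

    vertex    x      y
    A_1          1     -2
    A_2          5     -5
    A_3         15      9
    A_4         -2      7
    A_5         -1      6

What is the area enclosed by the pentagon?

119.5

Apply the surveyor's formula: 2A = Σ (x_i·y_{i+1} − x_{i+1}·y_i), indices taken mod 5.
Σ = (5) + (120) + (123) + (-5) + (-4) = 239
Area = |Σ|/2 = 119.5.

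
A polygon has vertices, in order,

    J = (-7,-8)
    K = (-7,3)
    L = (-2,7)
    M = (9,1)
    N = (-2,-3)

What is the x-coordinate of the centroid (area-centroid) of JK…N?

-176/129

Apply the surveyor's formula. First the cross-terms c_i = x_i·y_{i+1} − x_{i+1}·y_i:
  -77, -43, -65, -25, -5  ⇒  2A = -215, A = -107.5.
Then Σ (x_i + x_{i+1})·c_i = 880, so x̄ = 880 / (6·(-107.5)) = -176/129.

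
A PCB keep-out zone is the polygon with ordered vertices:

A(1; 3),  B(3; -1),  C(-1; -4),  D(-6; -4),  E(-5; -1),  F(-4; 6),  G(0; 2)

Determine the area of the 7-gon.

50.5

A→B: (1)(-1) − (3)(3) = -10
B→C: (3)(-4) − (-1)(-1) = -13
C→D: (-1)(-4) − (-6)(-4) = -20
D→E: (-6)(-1) − (-5)(-4) = -14
E→F: (-5)(6) − (-4)(-1) = -34
F→G: (-4)(2) − (0)(6) = -8
G→A: (0)(3) − (1)(2) = -2
Σ = -101
Area = |Σ|/2 = 50.5.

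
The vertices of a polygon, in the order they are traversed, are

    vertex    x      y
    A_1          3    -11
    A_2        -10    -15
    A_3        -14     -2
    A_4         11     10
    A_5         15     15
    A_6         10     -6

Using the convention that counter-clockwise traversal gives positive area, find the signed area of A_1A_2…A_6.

Cross-terms: -155, -190, -118, 15, -240, -92  ⇒  Σ = -780
Signed area = Σ/2 = -390 (negative ⇒ clockwise traversal).

-390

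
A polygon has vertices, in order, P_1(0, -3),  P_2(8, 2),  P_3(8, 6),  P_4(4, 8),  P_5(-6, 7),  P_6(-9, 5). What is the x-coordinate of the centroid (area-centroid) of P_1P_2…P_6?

49/116

Apply Gauss's area formula. First the cross-terms c_i = x_i·y_{i+1} − x_{i+1}·y_i:
  24, 32, 40, 76, 33, 27  ⇒  2A = 232, A = 116.
Then Σ (x_i + x_{i+1})·c_i = 294, so x̄ = 294 / (6·116) = 49/116.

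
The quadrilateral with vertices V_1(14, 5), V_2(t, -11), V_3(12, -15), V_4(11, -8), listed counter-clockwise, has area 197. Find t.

The doubled signed area Σ (x_i y_{i+1} − x_{i+1} y_i) is linear in t.
With t=0 it equals 214; the coefficient of t is -20 (from the two edges through V_2).
So -20·t + 214 = 2·197 = 394 ⇒ t = -9.

-9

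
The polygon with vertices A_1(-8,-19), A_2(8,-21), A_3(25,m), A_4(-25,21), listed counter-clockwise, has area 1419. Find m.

Write out the shoelace sum; only the two edges meeting at A_3 involve m:
2·Area = [(8·m − 25·(-21)) + (25·21 − (-25)·m)] + 963
       = 33·m + 2013 = 2838
⇒ m = 25.

25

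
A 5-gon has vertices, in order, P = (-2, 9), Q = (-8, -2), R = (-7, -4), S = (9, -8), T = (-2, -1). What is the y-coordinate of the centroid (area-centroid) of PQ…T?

-205/141

Apply the surveyor's formula. First the cross-terms c_i = x_i·y_{i+1} − x_{i+1}·y_i:
  76, 18, 92, -25, -20  ⇒  2A = 141, A = 70.5.
Then Σ (y_i + y_{i+1})·c_i = -615, so ȳ = -615 / (6·70.5) = -205/141.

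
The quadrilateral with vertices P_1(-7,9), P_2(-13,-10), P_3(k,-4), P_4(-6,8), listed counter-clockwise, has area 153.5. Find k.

The doubled signed area Σ (x_i y_{i+1} − x_{i+1} y_i) is linear in k.
With k=0 it equals 217; the coefficient of k is 18 (from the two edges through P_3).
So 18·k + 217 = 2·153.5 = 307 ⇒ k = 5.

5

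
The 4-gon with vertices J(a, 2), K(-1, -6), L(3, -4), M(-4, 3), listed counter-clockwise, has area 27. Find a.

Write out the shoelace sum; only the two edges meeting at J involve a:
2·Area = [((-4)·2 − a·3) + (a·(-6) − (-1)·2)] + 15
       = -9·a + 9 = 54
⇒ a = -5.

-5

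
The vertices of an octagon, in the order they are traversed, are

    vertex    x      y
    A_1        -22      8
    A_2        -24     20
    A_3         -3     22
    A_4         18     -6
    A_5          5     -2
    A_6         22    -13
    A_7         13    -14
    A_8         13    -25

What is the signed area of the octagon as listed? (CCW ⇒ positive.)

Apply the shoelace formula: 2A = Σ (x_i·y_{i+1} − x_{i+1}·y_i), indices taken mod 8.
Σ = (-248) + (-468) + (-378) + (-6) + (-21) + (-139) + (-143) + (-446) = -1849
Signed area = Σ/2 = -924.5 (negative ⇒ clockwise traversal).

-924.5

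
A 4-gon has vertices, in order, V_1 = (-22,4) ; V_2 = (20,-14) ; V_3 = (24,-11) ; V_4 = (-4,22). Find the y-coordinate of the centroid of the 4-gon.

Apply the shoelace (surveyor's) formula. First the cross-terms c_i = x_i·y_{i+1} − x_{i+1}·y_i:
  228, 116, 484, 468  ⇒  2A = 1296, A = 648.
Then Σ (y_i + y_{i+1})·c_i = 12312, so ȳ = 12312 / (6·648) = 19/6.

19/6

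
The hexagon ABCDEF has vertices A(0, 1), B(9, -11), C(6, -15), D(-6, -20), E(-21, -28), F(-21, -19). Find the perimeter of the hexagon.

|AB| = √((9)² + (-12)²) = √225 = 15
|BC| = √((-3)² + (-4)²) = √25 = 5
|CD| = √((-12)² + (-5)²) = √169 = 13
|DE| = √((-15)² + (-8)²) = √289 = 17
|EF| = √((0)² + (9)²) = √81 = 9
|FA| = √((21)² + (20)²) = √841 = 29
Perimeter = 15 + 5 + 13 + 17 + 9 + 29 = 88.

88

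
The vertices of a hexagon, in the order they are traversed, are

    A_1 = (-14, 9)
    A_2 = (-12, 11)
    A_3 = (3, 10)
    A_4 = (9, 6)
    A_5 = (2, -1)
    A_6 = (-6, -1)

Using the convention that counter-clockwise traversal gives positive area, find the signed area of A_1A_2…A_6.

Apply Gauss's area formula: 2A = Σ (x_i·y_{i+1} − x_{i+1}·y_i), indices taken mod 6.
A_1→A_2: (-14)(11) − (-12)(9) = -46
A_2→A_3: (-12)(10) − (3)(11) = -153
A_3→A_4: (3)(6) − (9)(10) = -72
A_4→A_5: (9)(-1) − (2)(6) = -21
A_5→A_6: (2)(-1) − (-6)(-1) = -8
A_6→A_1: (-6)(9) − (-14)(-1) = -68
Σ = -368
Signed area = Σ/2 = -184 (negative ⇒ clockwise traversal).

-184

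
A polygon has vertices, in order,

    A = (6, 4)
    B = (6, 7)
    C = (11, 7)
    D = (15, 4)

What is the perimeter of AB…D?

22

|AB| = √((0)² + (3)²) = √9 = 3
|BC| = √((5)² + (0)²) = √25 = 5
|CD| = √((4)² + (-3)²) = √25 = 5
|DA| = √((-9)² + (0)²) = √81 = 9
Perimeter = 3 + 5 + 5 + 9 = 22.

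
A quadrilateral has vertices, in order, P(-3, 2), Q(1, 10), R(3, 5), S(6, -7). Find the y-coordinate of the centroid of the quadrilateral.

Apply the shoelace formula. First the cross-terms c_i = x_i·y_{i+1} − x_{i+1}·y_i:
  -32, -25, -51, -9  ⇒  2A = -117, A = -58.5.
Then Σ (y_i + y_{i+1})·c_i = -612, so ȳ = -612 / (6·(-58.5)) = 68/39.

68/39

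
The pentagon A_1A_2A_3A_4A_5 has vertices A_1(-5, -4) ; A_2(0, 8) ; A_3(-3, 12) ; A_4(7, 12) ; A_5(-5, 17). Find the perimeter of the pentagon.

62

|A_1A_2| = √((5)² + (12)²) = √169 = 13
|A_2A_3| = √((-3)² + (4)²) = √25 = 5
|A_3A_4| = √((10)² + (0)²) = √100 = 10
|A_4A_5| = √((-12)² + (5)²) = √169 = 13
|A_5A_1| = √((0)² + (-21)²) = √441 = 21
Perimeter = 13 + 5 + 10 + 13 + 21 = 62.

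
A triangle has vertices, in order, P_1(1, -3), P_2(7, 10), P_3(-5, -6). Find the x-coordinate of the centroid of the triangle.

Apply the surveyor's formula. First the cross-terms c_i = x_i·y_{i+1} − x_{i+1}·y_i:
  31, 8, 21  ⇒  2A = 60, A = 30.
Then Σ (x_i + x_{i+1})·c_i = 180, so x̄ = 180 / (6·30) = 1.

1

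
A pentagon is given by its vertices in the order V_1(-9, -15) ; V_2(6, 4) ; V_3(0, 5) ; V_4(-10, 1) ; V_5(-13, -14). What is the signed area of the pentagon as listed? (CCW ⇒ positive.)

178

Cross-terms: 54, 30, 50, 153, 69  ⇒  Σ = 356
Signed area = Σ/2 = 178 (positive ⇒ counter-clockwise traversal).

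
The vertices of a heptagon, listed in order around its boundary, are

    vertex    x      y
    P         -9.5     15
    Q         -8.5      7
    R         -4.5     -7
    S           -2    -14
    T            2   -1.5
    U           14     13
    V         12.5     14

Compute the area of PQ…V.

P→Q: (-9.5)(7) − (-8.5)(15) = 61
Q→R: (-8.5)(-7) − (-4.5)(7) = 91
R→S: (-4.5)(-14) − (-2)(-7) = 49
S→T: (-2)(-1.5) − (2)(-14) = 31
T→U: (2)(13) − (14)(-1.5) = 47
U→V: (14)(14) − (12.5)(13) = 33.5
V→P: (12.5)(15) − (-9.5)(14) = 320.5
Σ = 633
Area = |Σ|/2 = 316.5.

316.5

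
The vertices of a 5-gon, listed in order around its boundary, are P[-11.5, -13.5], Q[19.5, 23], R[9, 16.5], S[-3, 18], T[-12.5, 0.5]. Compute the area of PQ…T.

361.5

P→Q: (-11.5)(23) − (19.5)(-13.5) = -1.25
Q→R: (19.5)(16.5) − (9)(23) = 114.75
R→S: (9)(18) − (-3)(16.5) = 211.5
S→T: (-3)(0.5) − (-12.5)(18) = 223.5
T→P: (-12.5)(-13.5) − (-11.5)(0.5) = 174.5
Σ = 723
Area = |Σ|/2 = 361.5.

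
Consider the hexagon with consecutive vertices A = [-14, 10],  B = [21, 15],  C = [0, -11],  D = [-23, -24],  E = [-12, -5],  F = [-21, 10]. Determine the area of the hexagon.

Apply the shoelace (surveyor's) formula: 2A = Σ (x_i·y_{i+1} − x_{i+1}·y_i), indices taken mod 6.
Cross-terms: -420, -231, -253, -173, -225, -70  ⇒  Σ = -1372
Area = |Σ|/2 = 686.

686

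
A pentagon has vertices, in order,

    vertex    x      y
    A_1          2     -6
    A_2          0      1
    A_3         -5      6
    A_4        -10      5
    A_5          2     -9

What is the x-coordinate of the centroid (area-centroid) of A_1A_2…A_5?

-581/192

Apply the shoelace formula. First the cross-terms c_i = x_i·y_{i+1} − x_{i+1}·y_i:
  2, 5, 35, 80, 6  ⇒  2A = 128, A = 64.
Then Σ (x_i + x_{i+1})·c_i = -1162, so x̄ = -1162 / (6·64) = -581/192.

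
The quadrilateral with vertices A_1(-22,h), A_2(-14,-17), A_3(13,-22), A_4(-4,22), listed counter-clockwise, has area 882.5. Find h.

Write out the shoelace sum; only the two edges meeting at A_1 involve h:
2·Area = [((-4)·h − (-22)·22) + ((-22)·(-17) − (-14)·h)] + 727
       = 10·h + 1585 = 1765
⇒ h = 18.

18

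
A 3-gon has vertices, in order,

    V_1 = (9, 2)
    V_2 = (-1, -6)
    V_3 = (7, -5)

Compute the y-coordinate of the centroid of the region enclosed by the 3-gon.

Apply the shoelace (surveyor's) formula. First the cross-terms c_i = x_i·y_{i+1} − x_{i+1}·y_i:
  -52, 47, 59  ⇒  2A = 54, A = 27.
Then Σ (y_i + y_{i+1})·c_i = -486, so ȳ = -486 / (6·27) = -3.

-3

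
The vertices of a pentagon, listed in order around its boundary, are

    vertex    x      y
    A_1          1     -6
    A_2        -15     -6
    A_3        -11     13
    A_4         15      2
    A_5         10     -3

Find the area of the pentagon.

Apply Gauss's area formula: 2A = Σ (x_i·y_{i+1} − x_{i+1}·y_i), indices taken mod 5.
Cross-terms: -96, -261, -217, -65, -57  ⇒  Σ = -696
Area = |Σ|/2 = 348.

348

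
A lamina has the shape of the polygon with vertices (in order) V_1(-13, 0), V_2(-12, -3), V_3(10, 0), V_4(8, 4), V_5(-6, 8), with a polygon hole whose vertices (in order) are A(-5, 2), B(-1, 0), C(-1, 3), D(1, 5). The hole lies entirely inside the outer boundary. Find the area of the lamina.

Outer boundary:
V_1→V_2: (-13)(-3) − (-12)(0) = 39
V_2→V_3: (-12)(0) − (10)(-3) = 30
V_3→V_4: (10)(4) − (8)(0) = 40
V_4→V_5: (8)(8) − (-6)(4) = 88
V_5→V_1: (-6)(0) − (-13)(8) = 104
Σ = 301
Area = |Σ|/2 = 150.5.
Hole:
Cross-terms: 2, -3, -8, 27  ⇒  Σ = 18
Area = |Σ|/2 = 9.
Net area = 150.5 − 9 = 141.5.

141.5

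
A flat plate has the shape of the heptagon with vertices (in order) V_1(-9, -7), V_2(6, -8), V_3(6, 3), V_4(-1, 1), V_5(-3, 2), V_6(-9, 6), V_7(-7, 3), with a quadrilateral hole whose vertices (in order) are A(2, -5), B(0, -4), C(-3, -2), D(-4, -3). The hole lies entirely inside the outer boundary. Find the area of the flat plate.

137

Outer boundary:
Apply Gauss's area formula: 2A = Σ (x_i·y_{i+1} − x_{i+1}·y_i), indices taken mod 7.
V_1→V_2: (-9)(-8) − (6)(-7) = 114
V_2→V_3: (6)(3) − (6)(-8) = 66
V_3→V_4: (6)(1) − (-1)(3) = 9
V_4→V_5: (-1)(2) − (-3)(1) = 1
V_5→V_6: (-3)(6) − (-9)(2) = 0
V_6→V_7: (-9)(3) − (-7)(6) = 15
V_7→V_1: (-7)(-7) − (-9)(3) = 76
Σ = 281
Area = |Σ|/2 = 140.5.
Hole:
Apply Gauss's area formula: 2A = Σ (x_i·y_{i+1} − x_{i+1}·y_i), indices taken mod 4.
Σ = (-8) + (-12) + (1) + (26) = 7
Area = |Σ|/2 = 3.5.
Net area = 140.5 − 3.5 = 137.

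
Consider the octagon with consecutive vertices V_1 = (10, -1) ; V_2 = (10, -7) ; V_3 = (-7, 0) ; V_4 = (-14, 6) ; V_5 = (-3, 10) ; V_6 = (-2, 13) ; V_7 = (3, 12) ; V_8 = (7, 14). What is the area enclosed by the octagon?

272

Apply Gauss's area formula: 2A = Σ (x_i·y_{i+1} − x_{i+1}·y_i), indices taken mod 8.
Σ = (-60) + (-49) + (-42) + (-122) + (-19) + (-63) + (-42) + (-147) = -544
Area = |Σ|/2 = 272.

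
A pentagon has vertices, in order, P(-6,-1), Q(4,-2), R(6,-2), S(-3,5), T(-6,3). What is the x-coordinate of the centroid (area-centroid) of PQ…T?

Apply the surveyor's formula. First the cross-terms c_i = x_i·y_{i+1} − x_{i+1}·y_i:
  16, 4, 24, 21, 24  ⇒  2A = 89, A = 44.5.
Then Σ (x_i + x_{i+1})·c_i = -397, so x̄ = -397 / (6·44.5) = -397/267.

-397/267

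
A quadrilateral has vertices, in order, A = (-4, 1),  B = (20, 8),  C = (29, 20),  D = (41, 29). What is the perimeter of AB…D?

|AB| = √((24)² + (7)²) = √625 = 25
|BC| = √((9)² + (12)²) = √225 = 15
|CD| = √((12)² + (9)²) = √225 = 15
|DA| = √((-45)² + (-28)²) = √2809 = 53
Perimeter = 25 + 15 + 15 + 53 = 108.

108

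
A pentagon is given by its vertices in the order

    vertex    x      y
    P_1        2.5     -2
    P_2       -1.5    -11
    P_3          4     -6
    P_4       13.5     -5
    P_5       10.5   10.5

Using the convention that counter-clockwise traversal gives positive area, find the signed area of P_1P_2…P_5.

115.25

Apply the surveyor's formula: 2A = Σ (x_i·y_{i+1} − x_{i+1}·y_i), indices taken mod 5.
Σ = (-30.5) + (53) + (61) + (194.25) + (-47.25) = 230.5
Signed area = Σ/2 = 115.25 (positive ⇒ counter-clockwise traversal).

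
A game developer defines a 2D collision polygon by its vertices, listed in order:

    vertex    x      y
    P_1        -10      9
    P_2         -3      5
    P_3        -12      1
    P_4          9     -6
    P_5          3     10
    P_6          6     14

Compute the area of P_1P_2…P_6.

190.5

P_1→P_2: (-10)(5) − (-3)(9) = -23
P_2→P_3: (-3)(1) − (-12)(5) = 57
P_3→P_4: (-12)(-6) − (9)(1) = 63
P_4→P_5: (9)(10) − (3)(-6) = 108
P_5→P_6: (3)(14) − (6)(10) = -18
P_6→P_1: (6)(9) − (-10)(14) = 194
Σ = 381
Area = |Σ|/2 = 190.5.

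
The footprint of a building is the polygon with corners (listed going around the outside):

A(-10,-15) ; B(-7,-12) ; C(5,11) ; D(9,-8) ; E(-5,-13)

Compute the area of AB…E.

Apply the surveyor's formula: 2A = Σ (x_i·y_{i+1} − x_{i+1}·y_i), indices taken mod 5.
Σ = (15) + (-17) + (-139) + (-157) + (-55) = -353
Area = |Σ|/2 = 176.5.

176.5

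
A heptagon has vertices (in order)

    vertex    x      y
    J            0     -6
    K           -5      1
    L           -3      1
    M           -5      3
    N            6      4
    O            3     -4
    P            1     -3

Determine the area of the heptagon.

60.5

Σ = (-30) + (-2) + (-4) + (-38) + (-36) + (-5) + (-6) = -121
Area = |Σ|/2 = 60.5.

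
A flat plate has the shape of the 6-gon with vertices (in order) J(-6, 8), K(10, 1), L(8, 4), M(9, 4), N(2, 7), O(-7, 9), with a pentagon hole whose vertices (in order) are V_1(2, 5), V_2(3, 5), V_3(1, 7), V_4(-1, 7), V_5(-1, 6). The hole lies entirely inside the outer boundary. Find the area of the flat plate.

Outer boundary:
Σ = (-86) + (32) + (-4) + (55) + (67) + (-2) = 62
Area = |Σ|/2 = 31.
Hole:
Σ = (-5) + (16) + (14) + (1) + (-17) = 9
Area = |Σ|/2 = 4.5.
Net area = 31 − 4.5 = 26.5.

26.5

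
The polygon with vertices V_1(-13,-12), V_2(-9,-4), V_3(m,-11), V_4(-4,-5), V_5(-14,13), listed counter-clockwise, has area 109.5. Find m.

The doubled signed area Σ (x_i y_{i+1} − x_{i+1} y_i) is linear in m.
With m=0 it equals 214; the coefficient of m is -1 (from the two edges through V_3).
So -1·m + 214 = 2·109.5 = 219 ⇒ m = -5.

-5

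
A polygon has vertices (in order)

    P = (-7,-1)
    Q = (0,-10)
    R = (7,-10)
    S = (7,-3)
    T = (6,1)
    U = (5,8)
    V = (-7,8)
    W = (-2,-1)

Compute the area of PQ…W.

185.5

Apply the surveyor's formula: 2A = Σ (x_i·y_{i+1} − x_{i+1}·y_i), indices taken mod 8.
Σ = (70) + (70) + (49) + (25) + (43) + (96) + (23) + (-5) = 371
Area = |Σ|/2 = 185.5.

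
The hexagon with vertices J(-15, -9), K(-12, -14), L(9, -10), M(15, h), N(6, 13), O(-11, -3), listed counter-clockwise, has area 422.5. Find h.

-9

Write out the shoelace sum; only the two edges meeting at M involve h:
2·Area = [(9·h − 15·(-10)) + (15·13 − 6·h)] + 527
       = 3·h + 872 = 845
⇒ h = -9.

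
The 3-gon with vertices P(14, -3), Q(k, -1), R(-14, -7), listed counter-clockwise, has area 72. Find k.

The doubled signed area Σ (x_i y_{i+1} − x_{i+1} y_i) is linear in k.
With k=0 it equals 112; the coefficient of k is -4 (from the two edges through Q).
So -4·k + 112 = 2·72 = 144 ⇒ k = -8.

-8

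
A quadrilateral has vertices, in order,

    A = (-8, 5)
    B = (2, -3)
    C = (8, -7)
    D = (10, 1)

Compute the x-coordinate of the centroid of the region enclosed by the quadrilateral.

Apply the shoelace formula. First the cross-terms c_i = x_i·y_{i+1} − x_{i+1}·y_i:
  14, 10, 78, 58  ⇒  2A = 160, A = 80.
Then Σ (x_i + x_{i+1})·c_i = 1536, so x̄ = 1536 / (6·80) = 3.2.

3.2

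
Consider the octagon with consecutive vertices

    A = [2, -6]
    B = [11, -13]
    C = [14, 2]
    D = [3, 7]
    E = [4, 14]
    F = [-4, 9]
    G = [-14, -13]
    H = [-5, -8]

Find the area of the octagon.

356.5

Apply the shoelace (surveyor's) formula: 2A = Σ (x_i·y_{i+1} − x_{i+1}·y_i), indices taken mod 8.
Σ = (40) + (204) + (92) + (14) + (92) + (178) + (47) + (46) = 713
Area = |Σ|/2 = 356.5.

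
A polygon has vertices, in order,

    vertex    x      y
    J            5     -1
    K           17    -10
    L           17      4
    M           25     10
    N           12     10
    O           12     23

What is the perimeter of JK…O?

|JK| = √((12)² + (-9)²) = √225 = 15
|KL| = √((0)² + (14)²) = √196 = 14
|LM| = √((8)² + (6)²) = √100 = 10
|MN| = √((-13)² + (0)²) = √169 = 13
|NO| = √((0)² + (13)²) = √169 = 13
|OJ| = √((-7)² + (-24)²) = √625 = 25
Perimeter = 15 + 14 + 10 + 13 + 13 + 25 = 90.

90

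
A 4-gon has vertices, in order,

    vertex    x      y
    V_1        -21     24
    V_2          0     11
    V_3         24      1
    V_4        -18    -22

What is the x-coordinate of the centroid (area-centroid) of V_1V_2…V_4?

Apply the surveyor's formula. First the cross-terms c_i = x_i·y_{i+1} − x_{i+1}·y_i:
  -231, -264, -510, -894  ⇒  2A = -1899, A = -949.5.
Then Σ (x_i + x_{i+1})·c_i = 30321, so x̄ = 30321 / (6·(-949.5)) = -1123/211.

-1123/211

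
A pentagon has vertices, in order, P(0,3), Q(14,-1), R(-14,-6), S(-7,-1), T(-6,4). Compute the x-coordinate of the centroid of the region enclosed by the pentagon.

Apply the shoelace formula. First the cross-terms c_i = x_i·y_{i+1} − x_{i+1}·y_i:
  -42, -98, -28, -34, -18  ⇒  2A = -220, A = -110.
Then Σ (x_i + x_{i+1})·c_i = 550, so x̄ = 550 / (6·(-110)) = -5/6.

-5/6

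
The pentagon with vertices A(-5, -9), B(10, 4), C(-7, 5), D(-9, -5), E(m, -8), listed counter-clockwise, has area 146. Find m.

Write out the shoelace sum; only the two edges meeting at E involve m:
2·Area = [((-9)·(-8) − m·(-5)) + (m·(-9) − (-5)·(-8))] + 228
       = -4·m + 260 = 292
⇒ m = -8.

-8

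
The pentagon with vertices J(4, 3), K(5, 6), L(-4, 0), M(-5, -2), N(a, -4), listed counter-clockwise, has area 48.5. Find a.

The doubled signed area Σ (x_i y_{i+1} − x_{i+1} y_i) is linear in a.
With a=0 it equals 77; the coefficient of a is 5 (from the two edges through N).
So 5·a + 77 = 2·48.5 = 97 ⇒ a = 4.

4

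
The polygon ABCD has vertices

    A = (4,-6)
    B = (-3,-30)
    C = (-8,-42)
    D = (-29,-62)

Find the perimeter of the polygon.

|AB| = √((-7)² + (-24)²) = √625 = 25
|BC| = √((-5)² + (-12)²) = √169 = 13
|CD| = √((-21)² + (-20)²) = √841 = 29
|DA| = √((33)² + (56)²) = √4225 = 65
Perimeter = 25 + 13 + 29 + 65 = 132.

132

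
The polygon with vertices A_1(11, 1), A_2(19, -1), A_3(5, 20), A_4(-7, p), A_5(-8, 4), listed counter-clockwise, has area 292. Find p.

13

Write out the shoelace sum; only the two edges meeting at A_4 involve p:
2·Area = [(5·p − (-7)·20) + ((-7)·4 − (-8)·p)] + 303
       = 13·p + 415 = 584
⇒ p = 13.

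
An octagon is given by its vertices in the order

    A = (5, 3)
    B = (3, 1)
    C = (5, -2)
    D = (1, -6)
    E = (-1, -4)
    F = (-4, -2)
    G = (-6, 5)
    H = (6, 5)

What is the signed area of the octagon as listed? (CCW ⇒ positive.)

Σ = (-4) + (-11) + (-28) + (-10) + (-14) + (-32) + (-60) + (-7) = -166
Signed area = Σ/2 = -83 (negative ⇒ clockwise traversal).

-83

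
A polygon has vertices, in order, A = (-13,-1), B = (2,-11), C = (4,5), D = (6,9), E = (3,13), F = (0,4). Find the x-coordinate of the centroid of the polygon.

Apply Gauss's area formula. First the cross-terms c_i = x_i·y_{i+1} − x_{i+1}·y_i:
  145, 54, 6, 51, 12, 52  ⇒  2A = 320, A = 160.
Then Σ (x_i + x_{i+1})·c_i = -1392, so x̄ = -1392 / (6·160) = -1.45.

-1.45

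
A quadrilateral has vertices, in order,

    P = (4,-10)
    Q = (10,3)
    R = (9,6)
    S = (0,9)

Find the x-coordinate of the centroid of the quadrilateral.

278/57

Apply the shoelace (surveyor's) formula. First the cross-terms c_i = x_i·y_{i+1} − x_{i+1}·y_i:
  112, 33, 81, -36  ⇒  2A = 190, A = 95.
Then Σ (x_i + x_{i+1})·c_i = 2780, so x̄ = 2780 / (6·95) = 278/57.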